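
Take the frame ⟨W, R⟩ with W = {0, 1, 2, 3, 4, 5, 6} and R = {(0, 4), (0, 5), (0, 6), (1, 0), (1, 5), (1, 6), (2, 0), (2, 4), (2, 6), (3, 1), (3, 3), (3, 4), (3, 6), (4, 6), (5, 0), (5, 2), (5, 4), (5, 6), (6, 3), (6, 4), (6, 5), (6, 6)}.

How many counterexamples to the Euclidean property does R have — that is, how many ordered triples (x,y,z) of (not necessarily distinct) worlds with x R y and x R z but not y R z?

31

Enumerating: (0,4,4), (0,4,5), (0,5,5), (1,0,0), (1,5,5), (1,6,0), (2,0,0), (2,4,0), (2,4,4), (2,6,0), (3,1,1), (3,1,3), … and 19 more.
Total: 31.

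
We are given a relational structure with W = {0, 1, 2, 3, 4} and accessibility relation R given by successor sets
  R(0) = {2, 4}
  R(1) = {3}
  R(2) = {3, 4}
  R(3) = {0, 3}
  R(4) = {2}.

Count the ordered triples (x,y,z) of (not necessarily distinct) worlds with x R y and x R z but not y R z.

8

Enumerating: (0,2,2), (0,4,4), (2,3,4), (2,4,3), (2,4,4), (3,0,0), (3,0,3), (4,2,2).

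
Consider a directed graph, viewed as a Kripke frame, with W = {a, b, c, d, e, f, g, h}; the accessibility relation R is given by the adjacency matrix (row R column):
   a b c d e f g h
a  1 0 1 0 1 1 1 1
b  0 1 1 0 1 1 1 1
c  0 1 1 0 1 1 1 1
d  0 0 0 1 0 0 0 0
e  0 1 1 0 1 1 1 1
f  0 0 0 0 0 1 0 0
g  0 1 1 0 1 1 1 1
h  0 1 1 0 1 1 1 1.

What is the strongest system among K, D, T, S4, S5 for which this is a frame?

T

Serial (axiom D): yes — every world has a successor (e.g. a R a).
Reflexive (axiom T): yes — every world is R-related to itself.
Transitive (axiom 4): no — a R c and c R b, but not a R b.
Euclidean (axiom 5): no — a R f and a R c, but not f R c.
So F validates K, D, T; S4 would additionally require R to be transitive. The strongest is T.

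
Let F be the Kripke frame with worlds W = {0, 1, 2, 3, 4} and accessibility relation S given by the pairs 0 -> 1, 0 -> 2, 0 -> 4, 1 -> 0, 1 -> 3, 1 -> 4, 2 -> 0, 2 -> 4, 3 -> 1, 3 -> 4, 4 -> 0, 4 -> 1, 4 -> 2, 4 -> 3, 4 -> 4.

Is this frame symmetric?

Yes

Symmetric: yes — every pair in S has its reverse in S.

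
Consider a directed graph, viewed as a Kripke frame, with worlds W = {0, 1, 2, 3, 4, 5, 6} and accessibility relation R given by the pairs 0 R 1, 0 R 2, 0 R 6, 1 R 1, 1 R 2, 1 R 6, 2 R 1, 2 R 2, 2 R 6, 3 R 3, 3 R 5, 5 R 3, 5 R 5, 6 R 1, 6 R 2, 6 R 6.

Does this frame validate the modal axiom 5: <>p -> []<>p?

By correspondence theory, 5 is valid on a frame iff R is Euclidean.
Euclidean: yes — any two successors of a common world are R-related.

Yes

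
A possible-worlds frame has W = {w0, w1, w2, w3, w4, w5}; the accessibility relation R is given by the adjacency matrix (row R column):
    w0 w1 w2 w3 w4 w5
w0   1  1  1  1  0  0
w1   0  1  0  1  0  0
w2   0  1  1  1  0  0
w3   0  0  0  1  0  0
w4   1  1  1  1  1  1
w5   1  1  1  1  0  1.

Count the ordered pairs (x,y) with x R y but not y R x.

Enumerating: (w0,w1), (w0,w2), (w0,w3), (w1,w3), (w2,w1), (w2,w3), (w4,w0), (w4,w1), (w4,w2), (w4,w3), (w4,w5), (w5,w0), (w5,w1), (w5,w2), (w5,w3).

15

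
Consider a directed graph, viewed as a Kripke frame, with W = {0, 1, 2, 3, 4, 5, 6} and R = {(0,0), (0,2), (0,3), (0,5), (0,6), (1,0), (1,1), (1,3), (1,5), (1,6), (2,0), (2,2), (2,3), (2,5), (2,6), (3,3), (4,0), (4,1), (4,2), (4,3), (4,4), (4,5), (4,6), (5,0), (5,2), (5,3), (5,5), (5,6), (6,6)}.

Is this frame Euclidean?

Euclidean: no — 0 R 3 and 0 R 2, but not 3 R 2.

No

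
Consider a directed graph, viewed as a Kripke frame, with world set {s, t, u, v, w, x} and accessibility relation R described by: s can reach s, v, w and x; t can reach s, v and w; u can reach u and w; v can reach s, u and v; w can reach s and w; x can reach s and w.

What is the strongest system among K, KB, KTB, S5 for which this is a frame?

K

Symmetric (axiom B): no — t R s but not s R t.
Reflexive (axiom T): no — t is not related to itself.
Euclidean (axiom 5): no — s R v and s R w, but not v R w.
So F validates K; KB would additionally require R to be symmetric. The strongest is K.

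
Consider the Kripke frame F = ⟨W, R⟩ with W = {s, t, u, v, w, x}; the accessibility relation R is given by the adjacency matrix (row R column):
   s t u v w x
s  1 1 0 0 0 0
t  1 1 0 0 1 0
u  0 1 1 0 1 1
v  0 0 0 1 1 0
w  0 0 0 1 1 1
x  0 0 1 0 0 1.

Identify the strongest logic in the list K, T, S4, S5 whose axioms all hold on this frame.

T

Reflexive (axiom T): yes — every world is R-related to itself.
Transitive (axiom 4): no — s R t and t R w, but not s R w.
Euclidean (axiom 5): no — t R s and t R w, but not s R w.
So F validates K, T; S4 would additionally require R to be transitive. The strongest is T.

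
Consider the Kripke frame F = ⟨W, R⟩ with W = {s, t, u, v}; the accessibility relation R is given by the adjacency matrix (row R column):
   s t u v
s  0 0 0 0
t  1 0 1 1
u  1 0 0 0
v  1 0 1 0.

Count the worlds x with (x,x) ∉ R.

Enumerating: s, t, u, v.

4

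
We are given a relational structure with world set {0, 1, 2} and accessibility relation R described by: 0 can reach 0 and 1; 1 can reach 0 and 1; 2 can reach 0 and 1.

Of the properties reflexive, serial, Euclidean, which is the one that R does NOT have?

reflexive

Reflexive: no — 2 is not related to itself.
Serial: yes — every world has a successor (e.g. 0 R 0).
Euclidean: yes — any two successors of a common world are R-related.
Only reflexive fails.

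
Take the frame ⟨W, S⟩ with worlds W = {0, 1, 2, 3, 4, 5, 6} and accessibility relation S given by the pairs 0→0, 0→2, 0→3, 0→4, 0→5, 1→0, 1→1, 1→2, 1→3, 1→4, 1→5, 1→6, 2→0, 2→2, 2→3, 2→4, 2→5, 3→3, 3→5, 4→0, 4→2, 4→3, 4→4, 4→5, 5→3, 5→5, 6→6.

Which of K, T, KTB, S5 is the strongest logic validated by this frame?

T

Reflexive (axiom T): yes — every world is S-related to itself.
Symmetric (axiom B): no — 0 S 3 but not 3 S 0.
Euclidean (axiom 5): no — 0 S 3 and 0 S 2, but not 3 S 2.
So F validates K, T; KTB would additionally require S to be symmetric. The strongest is T.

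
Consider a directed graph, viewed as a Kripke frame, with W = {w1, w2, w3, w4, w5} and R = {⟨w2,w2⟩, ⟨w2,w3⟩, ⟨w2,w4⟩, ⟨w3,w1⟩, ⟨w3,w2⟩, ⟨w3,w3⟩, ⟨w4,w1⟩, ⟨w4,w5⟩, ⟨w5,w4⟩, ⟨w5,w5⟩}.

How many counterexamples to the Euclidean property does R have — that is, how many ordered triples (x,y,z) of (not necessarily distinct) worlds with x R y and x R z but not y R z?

12

Enumerating: (w2,w3,w4), (w2,w4,w2), (w2,w4,w3), (w2,w4,w4), (w3,w1,w1), (w3,w1,w2), (w3,w1,w3), (w3,w2,w1), (w4,w1,w1), (w4,w1,w5), (w4,w5,w1), (w5,w4,w4).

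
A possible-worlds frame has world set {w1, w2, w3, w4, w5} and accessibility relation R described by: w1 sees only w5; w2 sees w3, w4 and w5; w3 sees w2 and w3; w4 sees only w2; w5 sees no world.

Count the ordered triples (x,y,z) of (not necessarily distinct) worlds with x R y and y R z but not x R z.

7

Enumerating: (w2,w3,w2), (w2,w4,w2), (w3,w2,w4), (w3,w2,w5), (w4,w2,w3), (w4,w2,w4), (w4,w2,w5).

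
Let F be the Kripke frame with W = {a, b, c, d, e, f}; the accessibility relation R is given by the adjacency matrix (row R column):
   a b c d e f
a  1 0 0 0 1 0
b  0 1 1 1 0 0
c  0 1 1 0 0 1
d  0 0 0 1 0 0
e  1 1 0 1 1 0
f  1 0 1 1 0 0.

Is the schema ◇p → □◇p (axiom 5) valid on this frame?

No

By correspondence theory, 5 is valid on a frame iff R is Euclidean.
Euclidean: no — b R c and b R d, but not c R d.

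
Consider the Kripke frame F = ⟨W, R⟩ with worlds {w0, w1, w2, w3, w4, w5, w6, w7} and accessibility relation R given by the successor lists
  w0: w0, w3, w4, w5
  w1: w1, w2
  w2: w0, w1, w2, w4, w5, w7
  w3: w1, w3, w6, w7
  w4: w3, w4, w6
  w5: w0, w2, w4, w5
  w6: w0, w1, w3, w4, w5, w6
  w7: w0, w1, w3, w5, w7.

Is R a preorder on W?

Reflexive: yes — every world is R-related to itself.
Transitive: no — w0 R w3 and w3 R w1, but not w0 R w1.
So R is not a preorder.

No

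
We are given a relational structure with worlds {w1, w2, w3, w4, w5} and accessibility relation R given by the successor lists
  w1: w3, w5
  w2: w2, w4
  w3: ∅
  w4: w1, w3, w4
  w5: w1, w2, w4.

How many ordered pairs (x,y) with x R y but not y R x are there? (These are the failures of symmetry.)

6

Enumerating: (w1,w3), (w2,w4), (w4,w1), (w4,w3), (w5,w2), (w5,w4).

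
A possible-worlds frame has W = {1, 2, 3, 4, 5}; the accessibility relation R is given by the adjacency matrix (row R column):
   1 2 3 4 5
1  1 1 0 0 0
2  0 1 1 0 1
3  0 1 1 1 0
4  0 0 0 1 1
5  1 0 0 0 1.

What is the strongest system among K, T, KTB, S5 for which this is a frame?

T

Reflexive (axiom T): yes — every world is R-related to itself.
Symmetric (axiom B): no — 1 R 2 but not 2 R 1.
Euclidean (axiom 5): no — 2 R 3 and 2 R 5, but not 3 R 5.
So F validates K, T; KTB would additionally require R to be symmetric. The strongest is T.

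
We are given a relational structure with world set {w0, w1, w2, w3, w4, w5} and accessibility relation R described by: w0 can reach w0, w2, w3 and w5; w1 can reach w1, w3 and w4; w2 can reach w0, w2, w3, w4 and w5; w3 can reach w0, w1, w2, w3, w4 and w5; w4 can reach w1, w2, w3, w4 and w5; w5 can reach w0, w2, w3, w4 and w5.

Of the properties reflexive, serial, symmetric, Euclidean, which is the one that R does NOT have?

Reflexive: yes — every world is R-related to itself.
Serial: yes — every world has a successor (e.g. w0 R w0).
Symmetric: yes — every pair in R has its reverse in R.
Euclidean: no — w2 R w0 and w2 R w4, but not w0 R w4.
Only Euclidean fails.

Euclidean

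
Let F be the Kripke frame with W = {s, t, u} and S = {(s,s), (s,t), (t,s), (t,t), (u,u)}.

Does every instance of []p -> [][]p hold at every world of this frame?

By correspondence theory, 4 is valid on a frame iff S is transitive.
Transitive: yes — every two-step S-path is closed by a direct edge.

Yes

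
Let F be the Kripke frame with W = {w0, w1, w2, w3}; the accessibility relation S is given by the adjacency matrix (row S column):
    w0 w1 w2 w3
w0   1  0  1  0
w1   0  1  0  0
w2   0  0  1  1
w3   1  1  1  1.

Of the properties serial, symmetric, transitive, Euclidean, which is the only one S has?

Serial: yes — every world has a successor (e.g. w0 S w0).
Symmetric: no — w0 S w2 but not w2 S w0.
Transitive: no — w0 S w2 and w2 S w3, but not w0 S w3.
Euclidean: no — w3 S w0 and w3 S w1, but not w0 S w1.
Only serial holds.

serial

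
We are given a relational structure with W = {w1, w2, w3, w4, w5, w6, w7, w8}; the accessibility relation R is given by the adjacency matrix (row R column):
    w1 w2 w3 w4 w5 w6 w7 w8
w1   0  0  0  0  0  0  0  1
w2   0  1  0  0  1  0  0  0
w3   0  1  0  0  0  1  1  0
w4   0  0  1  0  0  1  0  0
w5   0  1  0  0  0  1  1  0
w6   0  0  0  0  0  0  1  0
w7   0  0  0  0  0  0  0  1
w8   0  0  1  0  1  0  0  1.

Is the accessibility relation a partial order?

No

Reflexive: no — w1 is not related to itself.
Transitive: no — w1 R w8 and w8 R w3, but not w1 R w3.
Antisymmetric: no — w2 R w5 and w5 R w2 with w2 ≠ w5.
So R is not a partial order.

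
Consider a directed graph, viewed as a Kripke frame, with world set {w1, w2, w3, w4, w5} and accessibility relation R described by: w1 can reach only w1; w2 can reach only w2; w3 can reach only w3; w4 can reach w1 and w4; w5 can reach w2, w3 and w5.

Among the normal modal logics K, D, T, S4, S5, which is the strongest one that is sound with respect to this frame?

S4

Serial (axiom D): yes — every world has a successor (e.g. w1 R w1).
Reflexive (axiom T): yes — every world is R-related to itself.
Transitive (axiom 4): yes — every two-step R-path is closed by a direct edge.
Euclidean (axiom 5): no — w5 R w2 and w5 R w3, but not w2 R w3.
So F validates K, D, T, S4; S5 would additionally require R to be Euclidean. The strongest is S4.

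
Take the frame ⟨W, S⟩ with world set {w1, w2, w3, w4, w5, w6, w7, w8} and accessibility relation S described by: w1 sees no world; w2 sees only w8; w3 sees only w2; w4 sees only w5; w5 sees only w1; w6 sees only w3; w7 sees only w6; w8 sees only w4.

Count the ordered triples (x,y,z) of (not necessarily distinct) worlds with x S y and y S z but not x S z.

Enumerating: (w2,w8,w4), (w3,w2,w8), (w4,w5,w1), (w6,w3,w2), (w7,w6,w3), (w8,w4,w5).

6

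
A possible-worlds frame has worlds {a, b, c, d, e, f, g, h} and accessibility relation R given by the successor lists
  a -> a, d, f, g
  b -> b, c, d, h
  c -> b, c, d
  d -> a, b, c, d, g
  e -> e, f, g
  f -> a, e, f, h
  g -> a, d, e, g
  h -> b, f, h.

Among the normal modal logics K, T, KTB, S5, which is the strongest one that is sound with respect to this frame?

KTB

Reflexive (axiom T): yes — every world is R-related to itself.
Symmetric (axiom B): yes — every pair in R has its reverse in R.
Euclidean (axiom 5): no — a R d and a R f, but not d R f.
So F validates K, T, KTB; S5 would additionally require R to be Euclidean. The strongest is KTB.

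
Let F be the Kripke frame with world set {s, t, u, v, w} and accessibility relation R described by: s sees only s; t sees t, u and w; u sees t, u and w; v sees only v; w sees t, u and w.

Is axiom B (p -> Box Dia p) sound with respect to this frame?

Yes

The schema B characterises exactly the symmetric frames.
Symmetric: yes — every pair in R has its reverse in R.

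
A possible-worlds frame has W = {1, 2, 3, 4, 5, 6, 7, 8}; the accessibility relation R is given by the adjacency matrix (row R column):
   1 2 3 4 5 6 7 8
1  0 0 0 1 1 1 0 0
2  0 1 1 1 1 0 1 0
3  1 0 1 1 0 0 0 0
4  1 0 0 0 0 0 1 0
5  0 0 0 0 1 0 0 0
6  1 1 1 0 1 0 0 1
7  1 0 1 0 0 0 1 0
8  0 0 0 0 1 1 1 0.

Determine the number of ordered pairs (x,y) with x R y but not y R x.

Enumerating: (1,5), (2,3), (2,4), (2,5), (2,7), (3,1), (3,4), (4,7), (6,2), (6,3), (6,5), (7,1), (7,3), (8,5), (8,7).

15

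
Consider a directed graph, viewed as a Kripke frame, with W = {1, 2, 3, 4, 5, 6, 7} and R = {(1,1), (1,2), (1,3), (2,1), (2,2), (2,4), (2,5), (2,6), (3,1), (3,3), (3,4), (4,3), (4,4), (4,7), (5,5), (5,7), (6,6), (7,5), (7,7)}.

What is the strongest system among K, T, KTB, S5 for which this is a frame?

Reflexive (axiom T): yes — every world is R-related to itself.
Symmetric (axiom B): no — 2 R 4 but not 4 R 2.
Euclidean (axiom 5): no — 1 R 2 and 1 R 3, but not 2 R 3.
So F validates K, T; KTB would additionally require R to be symmetric. The strongest is T.

T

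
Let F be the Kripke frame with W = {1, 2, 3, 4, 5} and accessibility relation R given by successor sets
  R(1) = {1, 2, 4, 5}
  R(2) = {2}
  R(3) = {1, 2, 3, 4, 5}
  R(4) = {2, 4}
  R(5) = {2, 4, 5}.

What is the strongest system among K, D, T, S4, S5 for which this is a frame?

Serial (axiom D): yes — every world has a successor (e.g. 1 R 1).
Reflexive (axiom T): yes — every world is R-related to itself.
Transitive (axiom 4): yes — every two-step R-path is closed by a direct edge.
Euclidean (axiom 5): no — 1 R 2 and 1 R 4, but not 2 R 4.
So F validates K, D, T, S4; S5 would additionally require R to be Euclidean. The strongest is S4.

S4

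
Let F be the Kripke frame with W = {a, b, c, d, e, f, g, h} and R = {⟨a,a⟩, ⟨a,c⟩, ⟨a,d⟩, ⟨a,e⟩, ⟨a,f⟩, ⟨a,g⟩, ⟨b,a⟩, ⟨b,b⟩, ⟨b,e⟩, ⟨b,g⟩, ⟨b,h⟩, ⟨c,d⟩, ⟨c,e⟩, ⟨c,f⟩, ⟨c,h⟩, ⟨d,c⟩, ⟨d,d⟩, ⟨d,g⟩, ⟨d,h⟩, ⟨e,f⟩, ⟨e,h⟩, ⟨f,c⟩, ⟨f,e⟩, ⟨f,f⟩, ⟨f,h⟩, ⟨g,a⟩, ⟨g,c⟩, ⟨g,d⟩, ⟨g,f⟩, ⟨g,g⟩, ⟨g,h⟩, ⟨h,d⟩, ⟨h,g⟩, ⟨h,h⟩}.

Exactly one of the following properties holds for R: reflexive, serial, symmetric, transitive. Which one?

Reflexive: no — c is not related to itself.
Serial: yes — every world has a successor (e.g. a R a).
Symmetric: no — a R c but not c R a.
Transitive: no — a R c and c R h, but not a R h.
Only serial holds.

serial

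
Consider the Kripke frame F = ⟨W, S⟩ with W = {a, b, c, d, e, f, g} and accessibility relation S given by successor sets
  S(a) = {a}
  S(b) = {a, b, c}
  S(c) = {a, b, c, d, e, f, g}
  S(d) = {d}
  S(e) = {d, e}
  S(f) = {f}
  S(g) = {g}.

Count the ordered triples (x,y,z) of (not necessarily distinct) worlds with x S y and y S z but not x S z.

4

Enumerating: (b,c,d), (b,c,e), (b,c,f), (b,c,g).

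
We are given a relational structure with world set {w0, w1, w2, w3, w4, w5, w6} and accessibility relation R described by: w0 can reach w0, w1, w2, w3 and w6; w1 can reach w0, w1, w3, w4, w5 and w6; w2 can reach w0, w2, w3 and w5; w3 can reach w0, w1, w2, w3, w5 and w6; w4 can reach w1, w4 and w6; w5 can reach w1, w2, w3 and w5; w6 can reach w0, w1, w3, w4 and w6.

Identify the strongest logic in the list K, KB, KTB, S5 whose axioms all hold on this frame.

KTB

Symmetric (axiom B): yes — every pair in R has its reverse in R.
Reflexive (axiom T): yes — every world is R-related to itself.
Euclidean (axiom 5): no — w0 R w1 and w0 R w2, but not w1 R w2.
So F validates K, KB, KTB; S5 would additionally require R to be Euclidean. The strongest is KTB.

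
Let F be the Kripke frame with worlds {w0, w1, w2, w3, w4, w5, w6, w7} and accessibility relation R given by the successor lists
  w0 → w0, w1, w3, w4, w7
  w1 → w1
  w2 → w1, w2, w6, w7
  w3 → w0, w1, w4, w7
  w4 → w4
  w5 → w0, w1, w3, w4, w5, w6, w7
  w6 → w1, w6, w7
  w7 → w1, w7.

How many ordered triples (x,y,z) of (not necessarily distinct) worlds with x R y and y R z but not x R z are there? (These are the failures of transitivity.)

1

Enumerating: (w3,w0,w3).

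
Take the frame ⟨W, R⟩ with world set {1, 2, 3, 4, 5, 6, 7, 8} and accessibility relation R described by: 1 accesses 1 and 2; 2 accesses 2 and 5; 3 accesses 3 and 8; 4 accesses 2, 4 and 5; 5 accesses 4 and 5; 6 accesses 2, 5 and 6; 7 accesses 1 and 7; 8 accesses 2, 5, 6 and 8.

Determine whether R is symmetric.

Symmetric: no — 1 R 2 but not 2 R 1.

No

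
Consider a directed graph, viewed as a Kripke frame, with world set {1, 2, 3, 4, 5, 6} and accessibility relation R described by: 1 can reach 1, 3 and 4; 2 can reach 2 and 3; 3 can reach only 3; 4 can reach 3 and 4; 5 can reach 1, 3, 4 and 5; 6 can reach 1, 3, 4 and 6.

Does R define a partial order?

Reflexive: yes — every world is R-related to itself.
Transitive: yes — every two-step R-path is closed by a direct edge.
Antisymmetric: yes — no distinct pair is related both ways.
So R is a partial order.

Yes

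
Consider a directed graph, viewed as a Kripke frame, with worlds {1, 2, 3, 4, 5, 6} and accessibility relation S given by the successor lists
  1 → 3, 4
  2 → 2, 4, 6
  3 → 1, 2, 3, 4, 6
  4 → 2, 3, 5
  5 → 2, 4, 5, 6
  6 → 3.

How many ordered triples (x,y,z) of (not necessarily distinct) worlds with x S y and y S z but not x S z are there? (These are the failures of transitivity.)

Enumerating: (1,3,1), (1,3,2), (1,3,6), (1,4,2), (1,4,5), (2,4,3), (2,4,5), (2,6,3), (3,4,5), (4,2,4), (4,2,6), (4,3,1), … and 10 more.
Total: 22.

22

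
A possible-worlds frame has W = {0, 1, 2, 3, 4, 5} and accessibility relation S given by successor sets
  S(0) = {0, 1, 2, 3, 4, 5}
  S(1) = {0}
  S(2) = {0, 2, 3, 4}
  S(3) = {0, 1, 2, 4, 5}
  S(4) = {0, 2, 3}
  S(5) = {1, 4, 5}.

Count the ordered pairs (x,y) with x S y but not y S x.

5

Enumerating: (0,5), (3,1), (3,5), (5,1), (5,4).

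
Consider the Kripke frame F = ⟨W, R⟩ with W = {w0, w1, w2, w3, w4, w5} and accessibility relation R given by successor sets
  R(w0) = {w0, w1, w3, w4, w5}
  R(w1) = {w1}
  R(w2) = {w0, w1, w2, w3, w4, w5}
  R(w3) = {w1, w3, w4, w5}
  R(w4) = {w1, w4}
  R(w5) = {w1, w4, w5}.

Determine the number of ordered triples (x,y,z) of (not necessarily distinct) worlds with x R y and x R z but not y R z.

Enumerating: (w0,w1,w0), (w0,w1,w3), (w0,w1,w4), (w0,w1,w5), (w0,w3,w0), (w0,w4,w0), (w0,w4,w3), (w0,w4,w5), (w0,w5,w0), (w0,w5,w3), (w2,w0,w2), (w2,w1,w0), … and 23 more.
Total: 35.

35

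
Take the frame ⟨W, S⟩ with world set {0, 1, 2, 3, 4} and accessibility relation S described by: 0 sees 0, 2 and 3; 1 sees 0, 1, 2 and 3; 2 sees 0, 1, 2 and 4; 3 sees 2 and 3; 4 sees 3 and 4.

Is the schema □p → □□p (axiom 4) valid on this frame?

No

The schema 4 characterises exactly the transitive frames.
Transitive: no — 0 S 2 and 2 S 1, but not 0 S 1.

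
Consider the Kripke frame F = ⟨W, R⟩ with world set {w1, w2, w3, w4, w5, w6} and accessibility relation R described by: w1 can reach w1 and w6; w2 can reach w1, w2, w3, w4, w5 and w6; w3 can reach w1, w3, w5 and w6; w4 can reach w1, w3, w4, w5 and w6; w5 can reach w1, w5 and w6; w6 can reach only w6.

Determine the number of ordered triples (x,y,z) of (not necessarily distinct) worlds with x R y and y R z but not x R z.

R is transitive; there are no such tuples.

0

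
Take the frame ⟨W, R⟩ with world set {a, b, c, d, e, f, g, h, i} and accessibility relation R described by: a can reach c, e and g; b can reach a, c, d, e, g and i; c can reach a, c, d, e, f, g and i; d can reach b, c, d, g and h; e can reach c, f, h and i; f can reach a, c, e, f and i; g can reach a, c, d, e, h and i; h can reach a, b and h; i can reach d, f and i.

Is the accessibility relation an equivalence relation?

No

Reflexive: no — a is not related to itself.
Symmetric: no — a R e but not e R a.
Transitive: no — a R c and c R d, but not a R d.
So R is not an equivalence relation.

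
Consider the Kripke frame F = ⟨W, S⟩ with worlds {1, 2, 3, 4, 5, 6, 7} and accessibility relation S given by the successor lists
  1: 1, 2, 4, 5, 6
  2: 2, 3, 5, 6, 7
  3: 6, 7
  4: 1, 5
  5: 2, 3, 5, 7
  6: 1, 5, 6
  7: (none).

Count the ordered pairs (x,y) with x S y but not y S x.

11

Enumerating: (1,2), (1,5), (2,3), (2,6), (2,7), (3,6), (3,7), (4,5), (5,3), (5,7), (6,5).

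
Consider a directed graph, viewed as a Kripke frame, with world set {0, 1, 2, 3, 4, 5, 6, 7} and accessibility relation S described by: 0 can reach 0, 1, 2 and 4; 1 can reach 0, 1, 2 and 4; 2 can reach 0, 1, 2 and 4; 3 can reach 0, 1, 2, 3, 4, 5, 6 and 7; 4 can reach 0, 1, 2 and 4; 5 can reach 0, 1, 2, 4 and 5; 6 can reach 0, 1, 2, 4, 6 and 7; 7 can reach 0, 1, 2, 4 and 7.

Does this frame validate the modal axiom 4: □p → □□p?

Yes

By correspondence theory, 4 is valid on a frame iff S is transitive.
Transitive: yes — every two-step S-path is closed by a direct edge.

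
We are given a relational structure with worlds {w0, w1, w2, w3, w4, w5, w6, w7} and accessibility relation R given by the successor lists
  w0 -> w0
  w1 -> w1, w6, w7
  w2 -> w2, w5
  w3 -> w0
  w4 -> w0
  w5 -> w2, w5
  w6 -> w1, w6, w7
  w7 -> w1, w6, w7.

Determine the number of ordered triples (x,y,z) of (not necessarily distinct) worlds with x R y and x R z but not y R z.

0

R is Euclidean; there are no such tuples.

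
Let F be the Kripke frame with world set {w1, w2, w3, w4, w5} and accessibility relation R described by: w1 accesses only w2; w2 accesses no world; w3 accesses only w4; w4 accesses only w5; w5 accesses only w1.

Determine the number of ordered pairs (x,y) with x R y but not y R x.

4

Enumerating: (w1,w2), (w3,w4), (w4,w5), (w5,w1).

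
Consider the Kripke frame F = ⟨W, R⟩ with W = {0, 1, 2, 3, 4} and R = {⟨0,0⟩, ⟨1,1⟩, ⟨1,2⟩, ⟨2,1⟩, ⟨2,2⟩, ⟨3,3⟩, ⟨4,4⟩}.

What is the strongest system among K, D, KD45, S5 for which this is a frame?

S5

Serial (axiom D): yes — every world has a successor (e.g. 0 R 0).
Euclidean (axiom 5): yes — any two successors of a common world are R-related.
Transitive (axiom 4): yes — every two-step R-path is closed by a direct edge.
Reflexive (axiom T): yes — every world is R-related to itself.
So F validates K, D, KD45, S5. The strongest is S5.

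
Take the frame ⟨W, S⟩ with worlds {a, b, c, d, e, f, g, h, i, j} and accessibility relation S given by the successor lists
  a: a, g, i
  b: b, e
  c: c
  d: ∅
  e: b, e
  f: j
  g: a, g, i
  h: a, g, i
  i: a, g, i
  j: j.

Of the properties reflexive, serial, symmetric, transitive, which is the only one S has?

Reflexive: no — d is not related to itself.
Serial: no — d has no S-successor.
Symmetric: no — f S j but not j S f.
Transitive: yes — every two-step S-path is closed by a direct edge.
Only transitive holds.

transitive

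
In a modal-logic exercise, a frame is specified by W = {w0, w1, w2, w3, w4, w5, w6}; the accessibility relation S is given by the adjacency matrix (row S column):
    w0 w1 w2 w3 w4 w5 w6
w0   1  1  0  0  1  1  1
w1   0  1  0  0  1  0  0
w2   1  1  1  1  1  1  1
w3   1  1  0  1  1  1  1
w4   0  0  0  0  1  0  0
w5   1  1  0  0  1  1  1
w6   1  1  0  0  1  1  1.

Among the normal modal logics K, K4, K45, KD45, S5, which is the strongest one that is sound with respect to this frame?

K4

Transitive (axiom 4): yes — every two-step S-path is closed by a direct edge.
Euclidean (axiom 5): no — w0 S w1 and w0 S w5, but not w1 S w5.
Serial (axiom D): yes — every world has a successor (e.g. w0 S w0).
Reflexive (axiom T): yes — every world is S-related to itself.
So F validates K, K4; K45 would additionally require S to be Euclidean. The strongest is K4.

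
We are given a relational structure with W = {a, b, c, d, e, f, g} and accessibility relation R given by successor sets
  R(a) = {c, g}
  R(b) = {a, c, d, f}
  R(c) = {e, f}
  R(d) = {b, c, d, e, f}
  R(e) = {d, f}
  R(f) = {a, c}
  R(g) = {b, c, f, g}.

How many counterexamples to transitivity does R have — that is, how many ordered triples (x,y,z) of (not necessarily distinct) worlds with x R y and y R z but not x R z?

25

Enumerating: (a,c,e), (a,c,f), (a,g,b), (a,g,f), (b,a,g), (b,c,e), (b,d,b), (b,d,e), (c,e,d), (c,f,a), (c,f,c), (d,b,a), … and 13 more.
Total: 25.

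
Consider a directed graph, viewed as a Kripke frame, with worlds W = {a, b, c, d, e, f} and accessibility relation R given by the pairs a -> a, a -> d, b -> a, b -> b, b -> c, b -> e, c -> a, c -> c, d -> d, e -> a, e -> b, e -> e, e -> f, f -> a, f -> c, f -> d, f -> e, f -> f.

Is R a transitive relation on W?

No

Transitive: no — b R a and a R d, but not b R d.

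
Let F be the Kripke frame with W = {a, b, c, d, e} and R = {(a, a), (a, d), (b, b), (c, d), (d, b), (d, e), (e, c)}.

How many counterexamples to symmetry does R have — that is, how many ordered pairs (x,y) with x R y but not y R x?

Enumerating: (a,d), (c,d), (d,b), (d,e), (e,c).

5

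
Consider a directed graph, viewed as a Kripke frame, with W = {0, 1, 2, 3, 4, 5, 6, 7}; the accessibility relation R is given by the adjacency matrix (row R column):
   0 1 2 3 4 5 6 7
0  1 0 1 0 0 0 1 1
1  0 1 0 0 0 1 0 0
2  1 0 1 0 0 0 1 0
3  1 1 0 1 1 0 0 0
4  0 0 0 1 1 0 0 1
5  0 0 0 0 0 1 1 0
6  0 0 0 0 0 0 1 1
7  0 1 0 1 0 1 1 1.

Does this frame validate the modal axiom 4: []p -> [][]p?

Axiom 4 corresponds to the accessibility relation being transitive.
Transitive: no — 0 R 7 and 7 R 1, but not 0 R 1.

No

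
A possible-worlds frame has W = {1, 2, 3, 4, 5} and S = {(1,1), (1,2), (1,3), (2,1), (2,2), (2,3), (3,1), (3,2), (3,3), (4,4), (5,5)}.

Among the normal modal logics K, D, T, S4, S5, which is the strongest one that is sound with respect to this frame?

S5

Serial (axiom D): yes — every world has a successor (e.g. 1 S 1).
Reflexive (axiom T): yes — every world is S-related to itself.
Transitive (axiom 4): yes — every two-step S-path is closed by a direct edge.
Euclidean (axiom 5): yes — any two successors of a common world are S-related.
So F validates K, D, T, S4, S5. The strongest is S5.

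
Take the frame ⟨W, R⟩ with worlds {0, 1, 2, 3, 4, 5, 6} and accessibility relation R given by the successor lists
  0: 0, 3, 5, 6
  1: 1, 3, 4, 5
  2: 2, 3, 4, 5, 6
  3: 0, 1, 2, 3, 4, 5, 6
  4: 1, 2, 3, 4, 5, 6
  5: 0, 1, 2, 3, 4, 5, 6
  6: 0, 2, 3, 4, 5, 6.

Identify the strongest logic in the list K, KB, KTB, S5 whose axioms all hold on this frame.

Symmetric (axiom B): yes — every pair in R has its reverse in R.
Reflexive (axiom T): yes — every world is R-related to itself.
Euclidean (axiom 5): no — 3 R 0 and 3 R 1, but not 0 R 1.
So F validates K, KB, KTB; S5 would additionally require R to be Euclidean. The strongest is KTB.

KTB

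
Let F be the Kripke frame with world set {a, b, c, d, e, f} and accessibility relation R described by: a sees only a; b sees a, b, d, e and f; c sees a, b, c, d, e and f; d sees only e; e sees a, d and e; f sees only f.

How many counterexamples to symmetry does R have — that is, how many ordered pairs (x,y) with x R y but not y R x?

Enumerating: (b,a), (b,d), (b,e), (b,f), (c,a), (c,b), (c,d), (c,e), (c,f), (e,a).

10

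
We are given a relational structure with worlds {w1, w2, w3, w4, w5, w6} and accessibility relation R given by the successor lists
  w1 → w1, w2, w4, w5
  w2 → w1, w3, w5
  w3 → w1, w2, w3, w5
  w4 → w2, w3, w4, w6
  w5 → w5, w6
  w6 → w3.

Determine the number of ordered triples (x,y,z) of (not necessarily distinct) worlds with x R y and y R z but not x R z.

Enumerating: (w1,w2,w3), (w1,w4,w3), (w1,w4,w6), (w1,w5,w6), (w2,w1,w2), (w2,w1,w4), (w2,w3,w2), (w2,w5,w6), (w3,w1,w4), (w3,w5,w6), (w4,w2,w1), (w4,w2,w5), (w4,w3,w1), (w4,w3,w5), (w5,w6,w3), (w6,w3,w1), (w6,w3,w2), (w6,w3,w5).

18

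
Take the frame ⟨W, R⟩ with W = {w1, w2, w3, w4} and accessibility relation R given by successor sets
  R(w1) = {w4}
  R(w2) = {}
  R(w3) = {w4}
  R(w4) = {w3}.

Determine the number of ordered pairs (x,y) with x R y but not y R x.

1

Enumerating: (w1,w4).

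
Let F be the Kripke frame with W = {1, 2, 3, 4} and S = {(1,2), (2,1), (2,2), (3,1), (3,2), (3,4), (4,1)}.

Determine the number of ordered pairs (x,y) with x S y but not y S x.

4

Enumerating: (3,1), (3,2), (3,4), (4,1).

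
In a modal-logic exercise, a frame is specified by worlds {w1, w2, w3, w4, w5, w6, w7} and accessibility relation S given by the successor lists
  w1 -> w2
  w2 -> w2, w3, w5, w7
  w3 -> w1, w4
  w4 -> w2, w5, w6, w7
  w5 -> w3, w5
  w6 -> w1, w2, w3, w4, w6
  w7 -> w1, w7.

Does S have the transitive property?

No

Transitive: no — w1 S w2 and w2 S w3, but not w1 S w3.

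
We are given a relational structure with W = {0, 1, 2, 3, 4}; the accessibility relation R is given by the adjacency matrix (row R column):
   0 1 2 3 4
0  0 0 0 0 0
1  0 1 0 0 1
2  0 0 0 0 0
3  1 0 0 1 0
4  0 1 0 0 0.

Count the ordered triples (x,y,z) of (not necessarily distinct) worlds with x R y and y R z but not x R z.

1

Enumerating: (4,1,4).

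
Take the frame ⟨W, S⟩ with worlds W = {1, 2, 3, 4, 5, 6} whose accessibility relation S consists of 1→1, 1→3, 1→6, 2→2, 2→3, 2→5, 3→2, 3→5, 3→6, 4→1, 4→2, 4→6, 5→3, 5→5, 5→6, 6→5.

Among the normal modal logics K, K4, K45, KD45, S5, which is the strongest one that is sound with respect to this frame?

K

Transitive (axiom 4): no — 1 S 3 and 3 S 2, but not 1 S 2.
Euclidean (axiom 5): no — 1 S 6 and 1 S 3, but not 6 S 3.
Serial (axiom D): yes — every world has a successor (e.g. 1 S 1).
Reflexive (axiom T): no — 3 is not related to itself.
So F validates K; K4 would additionally require S to be transitive. The strongest is K.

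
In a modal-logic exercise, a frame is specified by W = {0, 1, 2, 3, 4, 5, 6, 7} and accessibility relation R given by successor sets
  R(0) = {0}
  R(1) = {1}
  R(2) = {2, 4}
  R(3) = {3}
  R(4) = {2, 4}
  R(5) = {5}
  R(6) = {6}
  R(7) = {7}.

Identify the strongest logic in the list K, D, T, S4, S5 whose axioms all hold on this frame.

S5

Serial (axiom D): yes — every world has a successor (e.g. 0 R 0).
Reflexive (axiom T): yes — every world is R-related to itself.
Transitive (axiom 4): yes — every two-step R-path is closed by a direct edge.
Euclidean (axiom 5): yes — any two successors of a common world are R-related.
So F validates K, D, T, S4, S5. The strongest is S5.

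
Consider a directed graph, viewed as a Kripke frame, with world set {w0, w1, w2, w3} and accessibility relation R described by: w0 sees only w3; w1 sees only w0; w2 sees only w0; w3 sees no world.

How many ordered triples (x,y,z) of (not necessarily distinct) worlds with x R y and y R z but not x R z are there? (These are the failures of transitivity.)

Enumerating: (w1,w0,w3), (w2,w0,w3).

2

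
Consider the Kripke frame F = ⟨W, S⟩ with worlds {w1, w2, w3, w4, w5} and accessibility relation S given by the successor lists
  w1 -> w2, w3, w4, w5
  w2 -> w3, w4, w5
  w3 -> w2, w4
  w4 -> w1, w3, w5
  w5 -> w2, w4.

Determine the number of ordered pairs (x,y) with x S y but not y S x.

4

Enumerating: (w1,w2), (w1,w3), (w1,w5), (w2,w4).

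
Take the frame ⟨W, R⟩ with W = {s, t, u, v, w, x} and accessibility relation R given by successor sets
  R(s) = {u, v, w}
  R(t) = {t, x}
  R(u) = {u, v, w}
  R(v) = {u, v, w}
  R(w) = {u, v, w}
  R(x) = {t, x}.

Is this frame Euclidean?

Yes

Euclidean: yes — any two successors of a common world are R-related.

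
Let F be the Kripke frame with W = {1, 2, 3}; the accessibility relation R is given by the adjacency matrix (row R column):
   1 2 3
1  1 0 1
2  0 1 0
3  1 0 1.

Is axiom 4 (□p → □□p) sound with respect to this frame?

Yes

The schema 4 characterises exactly the transitive frames.
Transitive: yes — every two-step R-path is closed by a direct edge.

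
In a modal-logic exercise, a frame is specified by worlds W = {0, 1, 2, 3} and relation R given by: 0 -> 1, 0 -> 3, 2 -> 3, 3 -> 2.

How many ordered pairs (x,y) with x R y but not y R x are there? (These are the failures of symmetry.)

Enumerating: (0,1), (0,3).

2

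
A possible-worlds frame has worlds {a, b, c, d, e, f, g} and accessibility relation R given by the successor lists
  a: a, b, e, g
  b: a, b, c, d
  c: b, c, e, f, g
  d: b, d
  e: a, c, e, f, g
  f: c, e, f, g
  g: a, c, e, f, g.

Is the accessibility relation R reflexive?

Reflexive: yes — every world is R-related to itself.

Yes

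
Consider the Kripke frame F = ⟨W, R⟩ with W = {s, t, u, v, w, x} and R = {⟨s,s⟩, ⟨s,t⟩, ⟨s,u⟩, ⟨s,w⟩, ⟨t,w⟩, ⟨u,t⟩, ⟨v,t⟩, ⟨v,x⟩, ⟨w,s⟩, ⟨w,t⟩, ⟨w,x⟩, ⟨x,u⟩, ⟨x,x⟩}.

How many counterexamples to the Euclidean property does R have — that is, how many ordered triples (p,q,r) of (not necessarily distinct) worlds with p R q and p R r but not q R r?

Enumerating: (s,t,s), (s,t,t), (s,t,u), (s,u,s), (s,u,u), (s,u,w), (s,w,u), (s,w,w), (t,w,w), (u,t,t), (v,t,t), (v,t,x), … and 9 more.
Total: 21.

21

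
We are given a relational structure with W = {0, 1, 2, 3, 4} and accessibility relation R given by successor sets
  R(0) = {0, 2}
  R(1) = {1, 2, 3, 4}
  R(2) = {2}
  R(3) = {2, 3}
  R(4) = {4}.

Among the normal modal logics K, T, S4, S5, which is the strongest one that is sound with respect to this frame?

S4

Reflexive (axiom T): yes — every world is R-related to itself.
Transitive (axiom 4): yes — every two-step R-path is closed by a direct edge.
Euclidean (axiom 5): no — 1 R 2 and 1 R 3, but not 2 R 3.
So F validates K, T, S4; S5 would additionally require R to be Euclidean. The strongest is S4.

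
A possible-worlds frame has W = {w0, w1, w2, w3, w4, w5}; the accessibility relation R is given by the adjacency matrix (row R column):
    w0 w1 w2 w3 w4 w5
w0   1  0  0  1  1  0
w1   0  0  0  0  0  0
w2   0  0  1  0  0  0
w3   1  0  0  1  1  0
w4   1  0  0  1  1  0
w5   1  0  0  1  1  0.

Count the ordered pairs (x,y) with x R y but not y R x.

Enumerating: (w5,w0), (w5,w3), (w5,w4).

3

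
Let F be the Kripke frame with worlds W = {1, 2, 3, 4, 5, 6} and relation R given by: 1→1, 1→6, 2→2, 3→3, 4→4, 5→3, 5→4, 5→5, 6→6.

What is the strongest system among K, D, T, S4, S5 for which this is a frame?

S4

Serial (axiom D): yes — every world has a successor (e.g. 1 R 1).
Reflexive (axiom T): yes — every world is R-related to itself.
Transitive (axiom 4): yes — every two-step R-path is closed by a direct edge.
Euclidean (axiom 5): no — 5 R 3 and 5 R 4, but not 3 R 4.
So F validates K, D, T, S4; S5 would additionally require R to be Euclidean. The strongest is S4.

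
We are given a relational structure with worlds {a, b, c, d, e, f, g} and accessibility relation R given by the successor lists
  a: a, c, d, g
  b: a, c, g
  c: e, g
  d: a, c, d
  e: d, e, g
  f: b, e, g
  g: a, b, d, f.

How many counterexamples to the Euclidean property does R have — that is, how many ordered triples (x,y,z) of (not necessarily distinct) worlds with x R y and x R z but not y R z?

34

Enumerating: (a,c,a), (a,c,c), (a,c,d), (a,d,g), (a,g,c), (a,g,g), (b,c,a), (b,c,c), (b,g,c), (b,g,g), (c,g,e), (c,g,g), … and 22 more.
Total: 34.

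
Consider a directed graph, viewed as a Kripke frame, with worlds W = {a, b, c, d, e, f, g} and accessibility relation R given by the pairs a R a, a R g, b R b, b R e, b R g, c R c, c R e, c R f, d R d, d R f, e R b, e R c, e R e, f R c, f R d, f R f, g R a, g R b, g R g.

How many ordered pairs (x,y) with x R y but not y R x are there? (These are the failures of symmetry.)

R is symmetric; there are no such tuples.

0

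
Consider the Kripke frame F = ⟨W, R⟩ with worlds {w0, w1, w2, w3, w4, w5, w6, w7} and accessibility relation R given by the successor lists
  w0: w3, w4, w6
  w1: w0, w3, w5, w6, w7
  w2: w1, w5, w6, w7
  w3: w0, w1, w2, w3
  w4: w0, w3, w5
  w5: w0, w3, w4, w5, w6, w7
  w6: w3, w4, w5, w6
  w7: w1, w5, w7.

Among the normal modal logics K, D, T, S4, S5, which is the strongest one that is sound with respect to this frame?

D

Serial (axiom D): yes — every world has a successor (e.g. w0 R w3).
Reflexive (axiom T): no — w0 is not related to itself.
Transitive (axiom 4): no — w0 R w3 and w3 R w1, but not w0 R w1.
Euclidean (axiom 5): no — w0 R w3 and w0 R w4, but not w3 R w4.
So F validates K, D; T would additionally require R to be reflexive. The strongest is D.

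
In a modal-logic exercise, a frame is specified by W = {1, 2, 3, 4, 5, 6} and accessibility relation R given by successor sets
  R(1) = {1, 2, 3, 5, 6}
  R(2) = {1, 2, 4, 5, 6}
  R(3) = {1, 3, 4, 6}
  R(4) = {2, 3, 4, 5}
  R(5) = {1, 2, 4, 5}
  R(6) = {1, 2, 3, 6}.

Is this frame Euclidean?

No

Euclidean: no — 1 R 2 and 1 R 3, but not 2 R 3.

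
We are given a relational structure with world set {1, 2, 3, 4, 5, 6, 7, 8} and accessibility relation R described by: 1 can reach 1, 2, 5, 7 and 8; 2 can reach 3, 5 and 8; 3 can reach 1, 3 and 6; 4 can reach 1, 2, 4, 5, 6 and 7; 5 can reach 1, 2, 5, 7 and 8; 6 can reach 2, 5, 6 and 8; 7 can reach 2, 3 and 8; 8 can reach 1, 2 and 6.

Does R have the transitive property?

Transitive: no — 1 R 2 and 2 R 3, but not 1 R 3.

No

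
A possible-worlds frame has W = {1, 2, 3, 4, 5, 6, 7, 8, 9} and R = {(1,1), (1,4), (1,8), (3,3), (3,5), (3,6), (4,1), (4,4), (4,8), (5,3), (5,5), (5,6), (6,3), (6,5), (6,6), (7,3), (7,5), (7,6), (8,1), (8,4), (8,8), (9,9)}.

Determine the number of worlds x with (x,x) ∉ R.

2

Enumerating: 2, 7.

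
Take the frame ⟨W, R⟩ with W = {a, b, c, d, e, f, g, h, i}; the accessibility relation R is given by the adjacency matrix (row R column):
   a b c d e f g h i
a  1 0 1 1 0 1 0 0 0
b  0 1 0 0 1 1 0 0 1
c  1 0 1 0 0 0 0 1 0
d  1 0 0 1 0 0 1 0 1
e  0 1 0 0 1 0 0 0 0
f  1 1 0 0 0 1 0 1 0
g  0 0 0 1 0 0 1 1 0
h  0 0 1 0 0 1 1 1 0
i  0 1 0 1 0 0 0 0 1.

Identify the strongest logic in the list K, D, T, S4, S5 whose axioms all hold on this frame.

T

Serial (axiom D): yes — every world has a successor (e.g. a R a).
Reflexive (axiom T): yes — every world is R-related to itself.
Transitive (axiom 4): no — a R c and c R h, but not a R h.
Euclidean (axiom 5): no — a R c and a R d, but not c R d.
So F validates K, D, T; S4 would additionally require R to be transitive. The strongest is T.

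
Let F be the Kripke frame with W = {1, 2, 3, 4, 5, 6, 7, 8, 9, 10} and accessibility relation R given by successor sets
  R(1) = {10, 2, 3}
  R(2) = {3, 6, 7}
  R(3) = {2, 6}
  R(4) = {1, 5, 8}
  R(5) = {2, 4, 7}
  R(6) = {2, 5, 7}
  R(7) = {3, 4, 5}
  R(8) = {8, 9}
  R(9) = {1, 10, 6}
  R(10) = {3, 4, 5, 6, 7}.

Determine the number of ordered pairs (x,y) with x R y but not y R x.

Enumerating: (1,10), (1,2), (1,3), (10,3), (10,4), (10,5), (10,6), (10,7), (2,7), (3,6), (4,1), (4,8), … and 9 more.
Total: 21.

21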